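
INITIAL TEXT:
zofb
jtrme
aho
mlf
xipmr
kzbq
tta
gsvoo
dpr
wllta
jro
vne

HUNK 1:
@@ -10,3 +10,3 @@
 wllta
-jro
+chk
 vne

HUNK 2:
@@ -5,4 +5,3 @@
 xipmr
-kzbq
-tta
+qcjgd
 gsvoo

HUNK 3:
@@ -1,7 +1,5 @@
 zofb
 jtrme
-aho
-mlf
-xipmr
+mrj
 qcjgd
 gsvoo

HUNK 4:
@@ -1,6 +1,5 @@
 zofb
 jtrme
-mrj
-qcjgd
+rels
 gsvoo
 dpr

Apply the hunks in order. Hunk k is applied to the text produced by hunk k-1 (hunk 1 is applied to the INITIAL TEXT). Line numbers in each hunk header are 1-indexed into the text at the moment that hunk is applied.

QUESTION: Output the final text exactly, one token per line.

Hunk 1: at line 10 remove [jro] add [chk] -> 12 lines: zofb jtrme aho mlf xipmr kzbq tta gsvoo dpr wllta chk vne
Hunk 2: at line 5 remove [kzbq,tta] add [qcjgd] -> 11 lines: zofb jtrme aho mlf xipmr qcjgd gsvoo dpr wllta chk vne
Hunk 3: at line 1 remove [aho,mlf,xipmr] add [mrj] -> 9 lines: zofb jtrme mrj qcjgd gsvoo dpr wllta chk vne
Hunk 4: at line 1 remove [mrj,qcjgd] add [rels] -> 8 lines: zofb jtrme rels gsvoo dpr wllta chk vne

Answer: zofb
jtrme
rels
gsvoo
dpr
wllta
chk
vne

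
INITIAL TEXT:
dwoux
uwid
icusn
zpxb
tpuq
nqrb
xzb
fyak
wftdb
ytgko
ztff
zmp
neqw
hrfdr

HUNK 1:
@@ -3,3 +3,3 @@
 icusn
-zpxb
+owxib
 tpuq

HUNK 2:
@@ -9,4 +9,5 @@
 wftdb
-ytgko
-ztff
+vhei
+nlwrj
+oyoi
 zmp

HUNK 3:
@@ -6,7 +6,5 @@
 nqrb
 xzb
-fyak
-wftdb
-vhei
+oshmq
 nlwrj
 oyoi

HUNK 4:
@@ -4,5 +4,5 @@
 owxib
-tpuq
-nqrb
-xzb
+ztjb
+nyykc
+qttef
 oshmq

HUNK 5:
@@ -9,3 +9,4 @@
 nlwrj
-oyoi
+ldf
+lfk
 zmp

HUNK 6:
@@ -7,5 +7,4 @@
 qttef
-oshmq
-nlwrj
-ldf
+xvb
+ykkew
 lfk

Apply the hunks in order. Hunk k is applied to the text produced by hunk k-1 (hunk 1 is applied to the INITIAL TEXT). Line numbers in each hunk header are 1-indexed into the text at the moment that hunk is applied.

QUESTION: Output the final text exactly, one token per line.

Hunk 1: at line 3 remove [zpxb] add [owxib] -> 14 lines: dwoux uwid icusn owxib tpuq nqrb xzb fyak wftdb ytgko ztff zmp neqw hrfdr
Hunk 2: at line 9 remove [ytgko,ztff] add [vhei,nlwrj,oyoi] -> 15 lines: dwoux uwid icusn owxib tpuq nqrb xzb fyak wftdb vhei nlwrj oyoi zmp neqw hrfdr
Hunk 3: at line 6 remove [fyak,wftdb,vhei] add [oshmq] -> 13 lines: dwoux uwid icusn owxib tpuq nqrb xzb oshmq nlwrj oyoi zmp neqw hrfdr
Hunk 4: at line 4 remove [tpuq,nqrb,xzb] add [ztjb,nyykc,qttef] -> 13 lines: dwoux uwid icusn owxib ztjb nyykc qttef oshmq nlwrj oyoi zmp neqw hrfdr
Hunk 5: at line 9 remove [oyoi] add [ldf,lfk] -> 14 lines: dwoux uwid icusn owxib ztjb nyykc qttef oshmq nlwrj ldf lfk zmp neqw hrfdr
Hunk 6: at line 7 remove [oshmq,nlwrj,ldf] add [xvb,ykkew] -> 13 lines: dwoux uwid icusn owxib ztjb nyykc qttef xvb ykkew lfk zmp neqw hrfdr

Answer: dwoux
uwid
icusn
owxib
ztjb
nyykc
qttef
xvb
ykkew
lfk
zmp
neqw
hrfdr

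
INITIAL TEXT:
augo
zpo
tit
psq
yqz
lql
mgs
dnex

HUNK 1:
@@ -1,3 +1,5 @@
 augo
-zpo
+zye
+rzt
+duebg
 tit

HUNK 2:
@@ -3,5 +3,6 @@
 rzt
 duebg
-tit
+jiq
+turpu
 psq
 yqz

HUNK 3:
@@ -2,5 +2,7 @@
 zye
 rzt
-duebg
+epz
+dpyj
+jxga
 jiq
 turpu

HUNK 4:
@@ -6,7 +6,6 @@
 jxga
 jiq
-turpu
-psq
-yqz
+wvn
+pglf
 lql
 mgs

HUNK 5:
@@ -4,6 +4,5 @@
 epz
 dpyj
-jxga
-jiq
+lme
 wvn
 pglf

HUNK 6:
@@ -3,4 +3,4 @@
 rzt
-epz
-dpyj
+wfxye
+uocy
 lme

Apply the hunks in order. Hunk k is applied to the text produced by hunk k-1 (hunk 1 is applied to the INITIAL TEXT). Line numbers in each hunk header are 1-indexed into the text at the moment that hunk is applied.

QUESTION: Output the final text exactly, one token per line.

Answer: augo
zye
rzt
wfxye
uocy
lme
wvn
pglf
lql
mgs
dnex

Derivation:
Hunk 1: at line 1 remove [zpo] add [zye,rzt,duebg] -> 10 lines: augo zye rzt duebg tit psq yqz lql mgs dnex
Hunk 2: at line 3 remove [tit] add [jiq,turpu] -> 11 lines: augo zye rzt duebg jiq turpu psq yqz lql mgs dnex
Hunk 3: at line 2 remove [duebg] add [epz,dpyj,jxga] -> 13 lines: augo zye rzt epz dpyj jxga jiq turpu psq yqz lql mgs dnex
Hunk 4: at line 6 remove [turpu,psq,yqz] add [wvn,pglf] -> 12 lines: augo zye rzt epz dpyj jxga jiq wvn pglf lql mgs dnex
Hunk 5: at line 4 remove [jxga,jiq] add [lme] -> 11 lines: augo zye rzt epz dpyj lme wvn pglf lql mgs dnex
Hunk 6: at line 3 remove [epz,dpyj] add [wfxye,uocy] -> 11 lines: augo zye rzt wfxye uocy lme wvn pglf lql mgs dnex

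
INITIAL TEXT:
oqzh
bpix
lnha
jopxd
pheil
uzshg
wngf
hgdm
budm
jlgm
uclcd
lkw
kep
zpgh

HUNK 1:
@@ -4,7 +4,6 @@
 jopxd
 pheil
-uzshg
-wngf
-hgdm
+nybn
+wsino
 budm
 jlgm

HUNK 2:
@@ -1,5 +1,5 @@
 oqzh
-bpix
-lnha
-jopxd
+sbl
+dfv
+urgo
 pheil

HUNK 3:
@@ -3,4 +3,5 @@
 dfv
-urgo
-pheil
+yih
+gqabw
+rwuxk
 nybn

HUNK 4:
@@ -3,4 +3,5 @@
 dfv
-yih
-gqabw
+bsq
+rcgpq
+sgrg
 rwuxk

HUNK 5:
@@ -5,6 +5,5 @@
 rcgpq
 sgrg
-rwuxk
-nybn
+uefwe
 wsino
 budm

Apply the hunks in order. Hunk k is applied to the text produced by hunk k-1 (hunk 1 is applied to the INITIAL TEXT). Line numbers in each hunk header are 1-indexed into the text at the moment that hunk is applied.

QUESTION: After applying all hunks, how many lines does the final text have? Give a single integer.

Answer: 14

Derivation:
Hunk 1: at line 4 remove [uzshg,wngf,hgdm] add [nybn,wsino] -> 13 lines: oqzh bpix lnha jopxd pheil nybn wsino budm jlgm uclcd lkw kep zpgh
Hunk 2: at line 1 remove [bpix,lnha,jopxd] add [sbl,dfv,urgo] -> 13 lines: oqzh sbl dfv urgo pheil nybn wsino budm jlgm uclcd lkw kep zpgh
Hunk 3: at line 3 remove [urgo,pheil] add [yih,gqabw,rwuxk] -> 14 lines: oqzh sbl dfv yih gqabw rwuxk nybn wsino budm jlgm uclcd lkw kep zpgh
Hunk 4: at line 3 remove [yih,gqabw] add [bsq,rcgpq,sgrg] -> 15 lines: oqzh sbl dfv bsq rcgpq sgrg rwuxk nybn wsino budm jlgm uclcd lkw kep zpgh
Hunk 5: at line 5 remove [rwuxk,nybn] add [uefwe] -> 14 lines: oqzh sbl dfv bsq rcgpq sgrg uefwe wsino budm jlgm uclcd lkw kep zpgh
Final line count: 14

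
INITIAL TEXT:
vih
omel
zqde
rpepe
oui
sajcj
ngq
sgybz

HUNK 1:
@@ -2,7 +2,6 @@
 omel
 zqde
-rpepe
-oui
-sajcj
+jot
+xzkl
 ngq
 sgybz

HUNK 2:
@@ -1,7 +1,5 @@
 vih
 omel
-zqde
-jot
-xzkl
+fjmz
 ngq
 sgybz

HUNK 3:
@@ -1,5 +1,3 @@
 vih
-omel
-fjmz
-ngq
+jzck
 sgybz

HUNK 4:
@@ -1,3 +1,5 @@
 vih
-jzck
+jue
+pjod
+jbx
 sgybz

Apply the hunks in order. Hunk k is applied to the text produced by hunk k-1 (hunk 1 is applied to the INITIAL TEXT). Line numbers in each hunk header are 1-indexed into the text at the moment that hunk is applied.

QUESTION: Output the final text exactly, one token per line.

Hunk 1: at line 2 remove [rpepe,oui,sajcj] add [jot,xzkl] -> 7 lines: vih omel zqde jot xzkl ngq sgybz
Hunk 2: at line 1 remove [zqde,jot,xzkl] add [fjmz] -> 5 lines: vih omel fjmz ngq sgybz
Hunk 3: at line 1 remove [omel,fjmz,ngq] add [jzck] -> 3 lines: vih jzck sgybz
Hunk 4: at line 1 remove [jzck] add [jue,pjod,jbx] -> 5 lines: vih jue pjod jbx sgybz

Answer: vih
jue
pjod
jbx
sgybz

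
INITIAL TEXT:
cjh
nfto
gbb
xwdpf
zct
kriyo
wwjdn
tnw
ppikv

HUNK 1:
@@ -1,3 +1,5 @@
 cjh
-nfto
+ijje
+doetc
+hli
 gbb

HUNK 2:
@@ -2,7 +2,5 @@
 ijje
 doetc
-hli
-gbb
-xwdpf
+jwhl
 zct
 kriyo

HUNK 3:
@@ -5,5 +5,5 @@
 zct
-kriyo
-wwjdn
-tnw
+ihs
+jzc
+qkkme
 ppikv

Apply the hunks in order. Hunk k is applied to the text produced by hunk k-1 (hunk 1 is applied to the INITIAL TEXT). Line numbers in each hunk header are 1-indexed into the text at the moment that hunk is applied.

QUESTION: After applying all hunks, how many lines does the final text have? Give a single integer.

Answer: 9

Derivation:
Hunk 1: at line 1 remove [nfto] add [ijje,doetc,hli] -> 11 lines: cjh ijje doetc hli gbb xwdpf zct kriyo wwjdn tnw ppikv
Hunk 2: at line 2 remove [hli,gbb,xwdpf] add [jwhl] -> 9 lines: cjh ijje doetc jwhl zct kriyo wwjdn tnw ppikv
Hunk 3: at line 5 remove [kriyo,wwjdn,tnw] add [ihs,jzc,qkkme] -> 9 lines: cjh ijje doetc jwhl zct ihs jzc qkkme ppikv
Final line count: 9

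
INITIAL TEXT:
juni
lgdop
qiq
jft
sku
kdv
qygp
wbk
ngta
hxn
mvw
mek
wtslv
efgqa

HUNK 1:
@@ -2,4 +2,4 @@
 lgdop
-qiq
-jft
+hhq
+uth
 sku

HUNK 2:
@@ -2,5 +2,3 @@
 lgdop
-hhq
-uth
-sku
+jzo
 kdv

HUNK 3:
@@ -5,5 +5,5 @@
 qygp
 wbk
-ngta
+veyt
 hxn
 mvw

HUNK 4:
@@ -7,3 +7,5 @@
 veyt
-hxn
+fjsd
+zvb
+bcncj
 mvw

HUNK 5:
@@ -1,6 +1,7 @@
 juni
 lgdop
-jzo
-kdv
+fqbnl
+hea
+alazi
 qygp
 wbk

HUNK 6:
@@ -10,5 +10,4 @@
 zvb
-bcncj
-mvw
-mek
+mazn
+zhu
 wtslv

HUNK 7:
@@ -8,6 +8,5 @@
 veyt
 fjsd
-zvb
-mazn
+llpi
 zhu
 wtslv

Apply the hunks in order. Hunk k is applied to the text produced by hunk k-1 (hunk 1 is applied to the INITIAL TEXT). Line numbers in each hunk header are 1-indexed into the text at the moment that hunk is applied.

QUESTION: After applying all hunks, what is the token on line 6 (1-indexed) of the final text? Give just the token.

Answer: qygp

Derivation:
Hunk 1: at line 2 remove [qiq,jft] add [hhq,uth] -> 14 lines: juni lgdop hhq uth sku kdv qygp wbk ngta hxn mvw mek wtslv efgqa
Hunk 2: at line 2 remove [hhq,uth,sku] add [jzo] -> 12 lines: juni lgdop jzo kdv qygp wbk ngta hxn mvw mek wtslv efgqa
Hunk 3: at line 5 remove [ngta] add [veyt] -> 12 lines: juni lgdop jzo kdv qygp wbk veyt hxn mvw mek wtslv efgqa
Hunk 4: at line 7 remove [hxn] add [fjsd,zvb,bcncj] -> 14 lines: juni lgdop jzo kdv qygp wbk veyt fjsd zvb bcncj mvw mek wtslv efgqa
Hunk 5: at line 1 remove [jzo,kdv] add [fqbnl,hea,alazi] -> 15 lines: juni lgdop fqbnl hea alazi qygp wbk veyt fjsd zvb bcncj mvw mek wtslv efgqa
Hunk 6: at line 10 remove [bcncj,mvw,mek] add [mazn,zhu] -> 14 lines: juni lgdop fqbnl hea alazi qygp wbk veyt fjsd zvb mazn zhu wtslv efgqa
Hunk 7: at line 8 remove [zvb,mazn] add [llpi] -> 13 lines: juni lgdop fqbnl hea alazi qygp wbk veyt fjsd llpi zhu wtslv efgqa
Final line 6: qygp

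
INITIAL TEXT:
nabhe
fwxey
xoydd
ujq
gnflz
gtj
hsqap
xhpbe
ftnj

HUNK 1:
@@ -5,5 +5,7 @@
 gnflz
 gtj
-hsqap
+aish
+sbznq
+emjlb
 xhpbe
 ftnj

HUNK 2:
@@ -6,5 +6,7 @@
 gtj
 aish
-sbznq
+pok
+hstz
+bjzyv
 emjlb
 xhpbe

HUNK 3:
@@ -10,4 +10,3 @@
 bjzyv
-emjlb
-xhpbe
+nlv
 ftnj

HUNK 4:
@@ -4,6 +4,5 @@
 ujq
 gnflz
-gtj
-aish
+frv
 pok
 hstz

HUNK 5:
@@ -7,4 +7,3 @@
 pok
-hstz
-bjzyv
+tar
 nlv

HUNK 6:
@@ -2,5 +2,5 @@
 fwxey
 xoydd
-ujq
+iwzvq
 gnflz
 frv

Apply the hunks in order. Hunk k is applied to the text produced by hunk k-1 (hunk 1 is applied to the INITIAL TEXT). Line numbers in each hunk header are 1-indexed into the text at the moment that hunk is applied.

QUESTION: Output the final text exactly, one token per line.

Answer: nabhe
fwxey
xoydd
iwzvq
gnflz
frv
pok
tar
nlv
ftnj

Derivation:
Hunk 1: at line 5 remove [hsqap] add [aish,sbznq,emjlb] -> 11 lines: nabhe fwxey xoydd ujq gnflz gtj aish sbznq emjlb xhpbe ftnj
Hunk 2: at line 6 remove [sbznq] add [pok,hstz,bjzyv] -> 13 lines: nabhe fwxey xoydd ujq gnflz gtj aish pok hstz bjzyv emjlb xhpbe ftnj
Hunk 3: at line 10 remove [emjlb,xhpbe] add [nlv] -> 12 lines: nabhe fwxey xoydd ujq gnflz gtj aish pok hstz bjzyv nlv ftnj
Hunk 4: at line 4 remove [gtj,aish] add [frv] -> 11 lines: nabhe fwxey xoydd ujq gnflz frv pok hstz bjzyv nlv ftnj
Hunk 5: at line 7 remove [hstz,bjzyv] add [tar] -> 10 lines: nabhe fwxey xoydd ujq gnflz frv pok tar nlv ftnj
Hunk 6: at line 2 remove [ujq] add [iwzvq] -> 10 lines: nabhe fwxey xoydd iwzvq gnflz frv pok tar nlv ftnj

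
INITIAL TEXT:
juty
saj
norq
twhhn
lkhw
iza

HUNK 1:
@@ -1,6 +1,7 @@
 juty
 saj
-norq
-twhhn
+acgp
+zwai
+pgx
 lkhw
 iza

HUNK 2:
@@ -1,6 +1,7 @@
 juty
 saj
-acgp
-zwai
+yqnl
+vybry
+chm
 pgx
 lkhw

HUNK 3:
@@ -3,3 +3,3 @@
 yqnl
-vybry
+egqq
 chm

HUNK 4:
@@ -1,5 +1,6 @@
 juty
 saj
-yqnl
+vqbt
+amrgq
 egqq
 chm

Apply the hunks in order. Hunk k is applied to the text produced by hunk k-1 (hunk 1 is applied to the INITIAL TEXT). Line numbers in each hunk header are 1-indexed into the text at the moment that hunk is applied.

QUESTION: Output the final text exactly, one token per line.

Hunk 1: at line 1 remove [norq,twhhn] add [acgp,zwai,pgx] -> 7 lines: juty saj acgp zwai pgx lkhw iza
Hunk 2: at line 1 remove [acgp,zwai] add [yqnl,vybry,chm] -> 8 lines: juty saj yqnl vybry chm pgx lkhw iza
Hunk 3: at line 3 remove [vybry] add [egqq] -> 8 lines: juty saj yqnl egqq chm pgx lkhw iza
Hunk 4: at line 1 remove [yqnl] add [vqbt,amrgq] -> 9 lines: juty saj vqbt amrgq egqq chm pgx lkhw iza

Answer: juty
saj
vqbt
amrgq
egqq
chm
pgx
lkhw
iza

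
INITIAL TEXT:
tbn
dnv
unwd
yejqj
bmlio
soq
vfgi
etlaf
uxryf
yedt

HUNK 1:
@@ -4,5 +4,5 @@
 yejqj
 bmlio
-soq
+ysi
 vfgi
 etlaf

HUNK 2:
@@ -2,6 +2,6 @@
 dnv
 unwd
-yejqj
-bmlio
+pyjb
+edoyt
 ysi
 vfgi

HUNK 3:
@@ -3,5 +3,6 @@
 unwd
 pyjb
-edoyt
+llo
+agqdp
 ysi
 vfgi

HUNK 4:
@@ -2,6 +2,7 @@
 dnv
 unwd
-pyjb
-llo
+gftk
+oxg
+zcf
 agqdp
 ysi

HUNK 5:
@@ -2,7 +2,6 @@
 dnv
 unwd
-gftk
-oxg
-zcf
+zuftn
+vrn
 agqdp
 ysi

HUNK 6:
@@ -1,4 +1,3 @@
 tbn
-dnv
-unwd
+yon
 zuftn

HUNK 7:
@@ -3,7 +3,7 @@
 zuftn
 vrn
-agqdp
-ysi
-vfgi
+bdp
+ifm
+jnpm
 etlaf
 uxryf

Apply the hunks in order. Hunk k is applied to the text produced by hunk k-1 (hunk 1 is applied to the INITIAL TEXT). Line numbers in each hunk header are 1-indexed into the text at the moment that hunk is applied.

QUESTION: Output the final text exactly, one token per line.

Hunk 1: at line 4 remove [soq] add [ysi] -> 10 lines: tbn dnv unwd yejqj bmlio ysi vfgi etlaf uxryf yedt
Hunk 2: at line 2 remove [yejqj,bmlio] add [pyjb,edoyt] -> 10 lines: tbn dnv unwd pyjb edoyt ysi vfgi etlaf uxryf yedt
Hunk 3: at line 3 remove [edoyt] add [llo,agqdp] -> 11 lines: tbn dnv unwd pyjb llo agqdp ysi vfgi etlaf uxryf yedt
Hunk 4: at line 2 remove [pyjb,llo] add [gftk,oxg,zcf] -> 12 lines: tbn dnv unwd gftk oxg zcf agqdp ysi vfgi etlaf uxryf yedt
Hunk 5: at line 2 remove [gftk,oxg,zcf] add [zuftn,vrn] -> 11 lines: tbn dnv unwd zuftn vrn agqdp ysi vfgi etlaf uxryf yedt
Hunk 6: at line 1 remove [dnv,unwd] add [yon] -> 10 lines: tbn yon zuftn vrn agqdp ysi vfgi etlaf uxryf yedt
Hunk 7: at line 3 remove [agqdp,ysi,vfgi] add [bdp,ifm,jnpm] -> 10 lines: tbn yon zuftn vrn bdp ifm jnpm etlaf uxryf yedt

Answer: tbn
yon
zuftn
vrn
bdp
ifm
jnpm
etlaf
uxryf
yedt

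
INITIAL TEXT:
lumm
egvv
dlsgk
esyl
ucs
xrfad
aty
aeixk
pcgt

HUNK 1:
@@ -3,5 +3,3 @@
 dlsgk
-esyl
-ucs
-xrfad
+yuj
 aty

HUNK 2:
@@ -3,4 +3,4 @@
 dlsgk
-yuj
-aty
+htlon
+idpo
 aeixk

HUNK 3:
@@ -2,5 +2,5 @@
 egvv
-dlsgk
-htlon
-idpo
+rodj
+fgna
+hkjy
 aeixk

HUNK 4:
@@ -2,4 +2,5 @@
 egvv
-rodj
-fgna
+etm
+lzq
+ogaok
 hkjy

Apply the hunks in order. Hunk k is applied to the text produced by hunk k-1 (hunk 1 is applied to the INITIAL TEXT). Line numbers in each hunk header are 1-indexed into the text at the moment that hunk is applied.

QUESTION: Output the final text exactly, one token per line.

Hunk 1: at line 3 remove [esyl,ucs,xrfad] add [yuj] -> 7 lines: lumm egvv dlsgk yuj aty aeixk pcgt
Hunk 2: at line 3 remove [yuj,aty] add [htlon,idpo] -> 7 lines: lumm egvv dlsgk htlon idpo aeixk pcgt
Hunk 3: at line 2 remove [dlsgk,htlon,idpo] add [rodj,fgna,hkjy] -> 7 lines: lumm egvv rodj fgna hkjy aeixk pcgt
Hunk 4: at line 2 remove [rodj,fgna] add [etm,lzq,ogaok] -> 8 lines: lumm egvv etm lzq ogaok hkjy aeixk pcgt

Answer: lumm
egvv
etm
lzq
ogaok
hkjy
aeixk
pcgt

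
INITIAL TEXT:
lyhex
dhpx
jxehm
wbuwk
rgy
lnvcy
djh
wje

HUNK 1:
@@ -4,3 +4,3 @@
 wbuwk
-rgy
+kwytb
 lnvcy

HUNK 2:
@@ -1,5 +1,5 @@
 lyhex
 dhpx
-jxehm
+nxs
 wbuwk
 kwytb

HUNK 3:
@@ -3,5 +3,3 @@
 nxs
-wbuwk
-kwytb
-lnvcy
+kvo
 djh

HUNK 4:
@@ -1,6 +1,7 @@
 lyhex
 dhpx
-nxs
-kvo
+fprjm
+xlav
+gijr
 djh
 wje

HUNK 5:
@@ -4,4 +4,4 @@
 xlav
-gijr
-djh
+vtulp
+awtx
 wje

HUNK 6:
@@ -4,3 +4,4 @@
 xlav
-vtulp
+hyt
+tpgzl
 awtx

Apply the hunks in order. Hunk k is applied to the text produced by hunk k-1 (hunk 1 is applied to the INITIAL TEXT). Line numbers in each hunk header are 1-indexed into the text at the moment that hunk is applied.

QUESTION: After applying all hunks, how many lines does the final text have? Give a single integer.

Answer: 8

Derivation:
Hunk 1: at line 4 remove [rgy] add [kwytb] -> 8 lines: lyhex dhpx jxehm wbuwk kwytb lnvcy djh wje
Hunk 2: at line 1 remove [jxehm] add [nxs] -> 8 lines: lyhex dhpx nxs wbuwk kwytb lnvcy djh wje
Hunk 3: at line 3 remove [wbuwk,kwytb,lnvcy] add [kvo] -> 6 lines: lyhex dhpx nxs kvo djh wje
Hunk 4: at line 1 remove [nxs,kvo] add [fprjm,xlav,gijr] -> 7 lines: lyhex dhpx fprjm xlav gijr djh wje
Hunk 5: at line 4 remove [gijr,djh] add [vtulp,awtx] -> 7 lines: lyhex dhpx fprjm xlav vtulp awtx wje
Hunk 6: at line 4 remove [vtulp] add [hyt,tpgzl] -> 8 lines: lyhex dhpx fprjm xlav hyt tpgzl awtx wje
Final line count: 8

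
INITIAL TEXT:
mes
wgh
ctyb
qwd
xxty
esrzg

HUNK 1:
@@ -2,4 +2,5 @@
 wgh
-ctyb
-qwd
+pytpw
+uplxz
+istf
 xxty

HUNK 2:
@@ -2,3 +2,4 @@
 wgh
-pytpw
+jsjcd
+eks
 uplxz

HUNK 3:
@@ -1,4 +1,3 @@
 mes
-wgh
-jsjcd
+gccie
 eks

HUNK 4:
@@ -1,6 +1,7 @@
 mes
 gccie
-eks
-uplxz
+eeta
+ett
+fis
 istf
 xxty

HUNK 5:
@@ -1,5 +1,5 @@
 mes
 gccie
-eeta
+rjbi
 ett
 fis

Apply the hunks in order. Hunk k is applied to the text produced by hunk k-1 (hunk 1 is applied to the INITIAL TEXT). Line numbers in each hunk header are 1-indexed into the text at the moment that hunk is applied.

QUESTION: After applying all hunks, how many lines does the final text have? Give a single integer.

Hunk 1: at line 2 remove [ctyb,qwd] add [pytpw,uplxz,istf] -> 7 lines: mes wgh pytpw uplxz istf xxty esrzg
Hunk 2: at line 2 remove [pytpw] add [jsjcd,eks] -> 8 lines: mes wgh jsjcd eks uplxz istf xxty esrzg
Hunk 3: at line 1 remove [wgh,jsjcd] add [gccie] -> 7 lines: mes gccie eks uplxz istf xxty esrzg
Hunk 4: at line 1 remove [eks,uplxz] add [eeta,ett,fis] -> 8 lines: mes gccie eeta ett fis istf xxty esrzg
Hunk 5: at line 1 remove [eeta] add [rjbi] -> 8 lines: mes gccie rjbi ett fis istf xxty esrzg
Final line count: 8

Answer: 8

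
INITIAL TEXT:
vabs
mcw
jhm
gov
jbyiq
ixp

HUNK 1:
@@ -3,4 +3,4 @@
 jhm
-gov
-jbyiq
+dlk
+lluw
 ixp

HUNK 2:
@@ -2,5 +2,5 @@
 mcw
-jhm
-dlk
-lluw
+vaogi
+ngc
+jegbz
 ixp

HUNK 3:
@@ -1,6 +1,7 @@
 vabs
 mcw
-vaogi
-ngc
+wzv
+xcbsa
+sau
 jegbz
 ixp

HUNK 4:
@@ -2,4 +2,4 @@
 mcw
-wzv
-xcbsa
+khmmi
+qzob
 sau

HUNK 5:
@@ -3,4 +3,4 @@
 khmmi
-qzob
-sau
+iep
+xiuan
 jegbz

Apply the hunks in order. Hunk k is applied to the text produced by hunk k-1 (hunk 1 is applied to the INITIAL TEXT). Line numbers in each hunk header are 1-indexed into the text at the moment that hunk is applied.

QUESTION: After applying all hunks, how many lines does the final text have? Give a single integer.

Answer: 7

Derivation:
Hunk 1: at line 3 remove [gov,jbyiq] add [dlk,lluw] -> 6 lines: vabs mcw jhm dlk lluw ixp
Hunk 2: at line 2 remove [jhm,dlk,lluw] add [vaogi,ngc,jegbz] -> 6 lines: vabs mcw vaogi ngc jegbz ixp
Hunk 3: at line 1 remove [vaogi,ngc] add [wzv,xcbsa,sau] -> 7 lines: vabs mcw wzv xcbsa sau jegbz ixp
Hunk 4: at line 2 remove [wzv,xcbsa] add [khmmi,qzob] -> 7 lines: vabs mcw khmmi qzob sau jegbz ixp
Hunk 5: at line 3 remove [qzob,sau] add [iep,xiuan] -> 7 lines: vabs mcw khmmi iep xiuan jegbz ixp
Final line count: 7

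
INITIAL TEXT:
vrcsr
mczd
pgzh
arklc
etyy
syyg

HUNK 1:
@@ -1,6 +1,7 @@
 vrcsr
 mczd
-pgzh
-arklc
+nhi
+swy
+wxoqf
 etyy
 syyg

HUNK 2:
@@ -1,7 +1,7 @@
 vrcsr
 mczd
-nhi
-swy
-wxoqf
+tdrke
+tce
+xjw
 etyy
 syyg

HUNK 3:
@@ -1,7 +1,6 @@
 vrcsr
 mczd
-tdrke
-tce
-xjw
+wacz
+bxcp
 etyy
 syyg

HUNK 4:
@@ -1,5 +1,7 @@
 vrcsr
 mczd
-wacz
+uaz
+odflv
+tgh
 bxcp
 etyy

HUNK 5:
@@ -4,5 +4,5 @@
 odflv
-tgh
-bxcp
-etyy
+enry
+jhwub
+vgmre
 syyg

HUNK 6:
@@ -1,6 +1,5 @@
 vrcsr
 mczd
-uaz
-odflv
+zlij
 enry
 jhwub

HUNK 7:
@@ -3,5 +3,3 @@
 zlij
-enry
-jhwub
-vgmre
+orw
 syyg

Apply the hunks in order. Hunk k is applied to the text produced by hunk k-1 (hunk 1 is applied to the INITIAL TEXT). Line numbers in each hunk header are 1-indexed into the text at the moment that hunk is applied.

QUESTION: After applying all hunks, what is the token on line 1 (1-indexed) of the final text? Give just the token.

Hunk 1: at line 1 remove [pgzh,arklc] add [nhi,swy,wxoqf] -> 7 lines: vrcsr mczd nhi swy wxoqf etyy syyg
Hunk 2: at line 1 remove [nhi,swy,wxoqf] add [tdrke,tce,xjw] -> 7 lines: vrcsr mczd tdrke tce xjw etyy syyg
Hunk 3: at line 1 remove [tdrke,tce,xjw] add [wacz,bxcp] -> 6 lines: vrcsr mczd wacz bxcp etyy syyg
Hunk 4: at line 1 remove [wacz] add [uaz,odflv,tgh] -> 8 lines: vrcsr mczd uaz odflv tgh bxcp etyy syyg
Hunk 5: at line 4 remove [tgh,bxcp,etyy] add [enry,jhwub,vgmre] -> 8 lines: vrcsr mczd uaz odflv enry jhwub vgmre syyg
Hunk 6: at line 1 remove [uaz,odflv] add [zlij] -> 7 lines: vrcsr mczd zlij enry jhwub vgmre syyg
Hunk 7: at line 3 remove [enry,jhwub,vgmre] add [orw] -> 5 lines: vrcsr mczd zlij orw syyg
Final line 1: vrcsr

Answer: vrcsr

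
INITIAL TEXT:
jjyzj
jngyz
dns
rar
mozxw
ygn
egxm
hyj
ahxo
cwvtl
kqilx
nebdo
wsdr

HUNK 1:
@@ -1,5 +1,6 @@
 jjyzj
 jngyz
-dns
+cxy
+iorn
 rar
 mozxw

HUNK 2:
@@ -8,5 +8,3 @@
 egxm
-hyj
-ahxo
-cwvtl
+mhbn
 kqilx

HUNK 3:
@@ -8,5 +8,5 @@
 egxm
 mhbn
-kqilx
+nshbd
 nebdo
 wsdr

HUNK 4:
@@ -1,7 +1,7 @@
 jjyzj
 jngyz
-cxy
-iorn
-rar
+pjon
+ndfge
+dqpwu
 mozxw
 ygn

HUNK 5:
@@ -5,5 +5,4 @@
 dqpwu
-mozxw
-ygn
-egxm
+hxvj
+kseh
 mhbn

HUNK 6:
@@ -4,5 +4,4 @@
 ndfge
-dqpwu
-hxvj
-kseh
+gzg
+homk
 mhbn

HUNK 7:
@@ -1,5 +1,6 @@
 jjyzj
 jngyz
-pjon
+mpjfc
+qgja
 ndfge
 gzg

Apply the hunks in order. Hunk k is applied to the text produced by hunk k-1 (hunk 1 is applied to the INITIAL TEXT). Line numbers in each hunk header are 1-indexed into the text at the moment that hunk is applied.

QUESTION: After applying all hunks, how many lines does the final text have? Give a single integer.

Answer: 11

Derivation:
Hunk 1: at line 1 remove [dns] add [cxy,iorn] -> 14 lines: jjyzj jngyz cxy iorn rar mozxw ygn egxm hyj ahxo cwvtl kqilx nebdo wsdr
Hunk 2: at line 8 remove [hyj,ahxo,cwvtl] add [mhbn] -> 12 lines: jjyzj jngyz cxy iorn rar mozxw ygn egxm mhbn kqilx nebdo wsdr
Hunk 3: at line 8 remove [kqilx] add [nshbd] -> 12 lines: jjyzj jngyz cxy iorn rar mozxw ygn egxm mhbn nshbd nebdo wsdr
Hunk 4: at line 1 remove [cxy,iorn,rar] add [pjon,ndfge,dqpwu] -> 12 lines: jjyzj jngyz pjon ndfge dqpwu mozxw ygn egxm mhbn nshbd nebdo wsdr
Hunk 5: at line 5 remove [mozxw,ygn,egxm] add [hxvj,kseh] -> 11 lines: jjyzj jngyz pjon ndfge dqpwu hxvj kseh mhbn nshbd nebdo wsdr
Hunk 6: at line 4 remove [dqpwu,hxvj,kseh] add [gzg,homk] -> 10 lines: jjyzj jngyz pjon ndfge gzg homk mhbn nshbd nebdo wsdr
Hunk 7: at line 1 remove [pjon] add [mpjfc,qgja] -> 11 lines: jjyzj jngyz mpjfc qgja ndfge gzg homk mhbn nshbd nebdo wsdr
Final line count: 11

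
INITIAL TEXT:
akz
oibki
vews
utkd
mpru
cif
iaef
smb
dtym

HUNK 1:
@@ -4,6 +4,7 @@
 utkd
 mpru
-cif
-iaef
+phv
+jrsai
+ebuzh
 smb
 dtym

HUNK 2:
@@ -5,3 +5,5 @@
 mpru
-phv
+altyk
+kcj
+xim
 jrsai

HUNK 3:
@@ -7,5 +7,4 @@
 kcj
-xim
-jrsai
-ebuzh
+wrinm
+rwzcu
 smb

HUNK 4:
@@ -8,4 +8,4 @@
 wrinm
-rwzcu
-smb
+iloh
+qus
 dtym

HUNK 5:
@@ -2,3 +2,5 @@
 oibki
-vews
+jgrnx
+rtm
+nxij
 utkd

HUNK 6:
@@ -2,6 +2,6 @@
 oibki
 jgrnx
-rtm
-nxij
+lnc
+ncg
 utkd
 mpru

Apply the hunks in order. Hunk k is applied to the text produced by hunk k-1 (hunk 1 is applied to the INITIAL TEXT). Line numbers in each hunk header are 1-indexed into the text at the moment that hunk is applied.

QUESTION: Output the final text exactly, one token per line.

Hunk 1: at line 4 remove [cif,iaef] add [phv,jrsai,ebuzh] -> 10 lines: akz oibki vews utkd mpru phv jrsai ebuzh smb dtym
Hunk 2: at line 5 remove [phv] add [altyk,kcj,xim] -> 12 lines: akz oibki vews utkd mpru altyk kcj xim jrsai ebuzh smb dtym
Hunk 3: at line 7 remove [xim,jrsai,ebuzh] add [wrinm,rwzcu] -> 11 lines: akz oibki vews utkd mpru altyk kcj wrinm rwzcu smb dtym
Hunk 4: at line 8 remove [rwzcu,smb] add [iloh,qus] -> 11 lines: akz oibki vews utkd mpru altyk kcj wrinm iloh qus dtym
Hunk 5: at line 2 remove [vews] add [jgrnx,rtm,nxij] -> 13 lines: akz oibki jgrnx rtm nxij utkd mpru altyk kcj wrinm iloh qus dtym
Hunk 6: at line 2 remove [rtm,nxij] add [lnc,ncg] -> 13 lines: akz oibki jgrnx lnc ncg utkd mpru altyk kcj wrinm iloh qus dtym

Answer: akz
oibki
jgrnx
lnc
ncg
utkd
mpru
altyk
kcj
wrinm
iloh
qus
dtym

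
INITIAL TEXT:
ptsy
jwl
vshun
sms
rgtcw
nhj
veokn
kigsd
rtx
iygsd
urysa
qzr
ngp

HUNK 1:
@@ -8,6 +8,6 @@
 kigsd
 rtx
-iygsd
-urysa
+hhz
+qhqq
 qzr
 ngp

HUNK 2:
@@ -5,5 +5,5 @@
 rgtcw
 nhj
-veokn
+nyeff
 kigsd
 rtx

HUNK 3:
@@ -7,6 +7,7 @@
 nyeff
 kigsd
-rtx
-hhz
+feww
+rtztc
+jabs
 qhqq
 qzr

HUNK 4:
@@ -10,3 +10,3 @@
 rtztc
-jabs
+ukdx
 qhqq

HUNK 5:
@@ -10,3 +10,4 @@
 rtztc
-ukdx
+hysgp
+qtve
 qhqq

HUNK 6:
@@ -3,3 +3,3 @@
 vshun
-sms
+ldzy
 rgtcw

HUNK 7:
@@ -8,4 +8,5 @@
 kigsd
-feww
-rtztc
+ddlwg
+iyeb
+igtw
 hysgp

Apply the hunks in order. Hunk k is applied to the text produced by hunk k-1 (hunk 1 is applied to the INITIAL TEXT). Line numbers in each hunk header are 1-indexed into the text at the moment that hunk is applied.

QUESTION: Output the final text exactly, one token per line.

Answer: ptsy
jwl
vshun
ldzy
rgtcw
nhj
nyeff
kigsd
ddlwg
iyeb
igtw
hysgp
qtve
qhqq
qzr
ngp

Derivation:
Hunk 1: at line 8 remove [iygsd,urysa] add [hhz,qhqq] -> 13 lines: ptsy jwl vshun sms rgtcw nhj veokn kigsd rtx hhz qhqq qzr ngp
Hunk 2: at line 5 remove [veokn] add [nyeff] -> 13 lines: ptsy jwl vshun sms rgtcw nhj nyeff kigsd rtx hhz qhqq qzr ngp
Hunk 3: at line 7 remove [rtx,hhz] add [feww,rtztc,jabs] -> 14 lines: ptsy jwl vshun sms rgtcw nhj nyeff kigsd feww rtztc jabs qhqq qzr ngp
Hunk 4: at line 10 remove [jabs] add [ukdx] -> 14 lines: ptsy jwl vshun sms rgtcw nhj nyeff kigsd feww rtztc ukdx qhqq qzr ngp
Hunk 5: at line 10 remove [ukdx] add [hysgp,qtve] -> 15 lines: ptsy jwl vshun sms rgtcw nhj nyeff kigsd feww rtztc hysgp qtve qhqq qzr ngp
Hunk 6: at line 3 remove [sms] add [ldzy] -> 15 lines: ptsy jwl vshun ldzy rgtcw nhj nyeff kigsd feww rtztc hysgp qtve qhqq qzr ngp
Hunk 7: at line 8 remove [feww,rtztc] add [ddlwg,iyeb,igtw] -> 16 lines: ptsy jwl vshun ldzy rgtcw nhj nyeff kigsd ddlwg iyeb igtw hysgp qtve qhqq qzr ngp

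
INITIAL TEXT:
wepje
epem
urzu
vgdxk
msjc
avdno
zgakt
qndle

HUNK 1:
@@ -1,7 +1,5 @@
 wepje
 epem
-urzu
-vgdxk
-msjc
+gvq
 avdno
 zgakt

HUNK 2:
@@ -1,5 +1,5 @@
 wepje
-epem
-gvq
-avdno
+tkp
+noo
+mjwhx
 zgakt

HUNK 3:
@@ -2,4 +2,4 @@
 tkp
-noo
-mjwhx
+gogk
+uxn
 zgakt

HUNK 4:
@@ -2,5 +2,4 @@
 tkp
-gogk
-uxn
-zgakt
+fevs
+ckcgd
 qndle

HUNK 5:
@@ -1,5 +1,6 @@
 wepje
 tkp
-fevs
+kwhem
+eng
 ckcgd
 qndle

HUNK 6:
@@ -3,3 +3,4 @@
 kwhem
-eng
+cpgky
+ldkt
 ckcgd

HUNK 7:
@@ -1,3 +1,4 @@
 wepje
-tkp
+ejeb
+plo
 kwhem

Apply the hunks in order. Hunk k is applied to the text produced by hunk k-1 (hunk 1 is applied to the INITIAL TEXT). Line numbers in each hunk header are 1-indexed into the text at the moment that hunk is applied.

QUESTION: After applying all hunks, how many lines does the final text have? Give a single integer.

Hunk 1: at line 1 remove [urzu,vgdxk,msjc] add [gvq] -> 6 lines: wepje epem gvq avdno zgakt qndle
Hunk 2: at line 1 remove [epem,gvq,avdno] add [tkp,noo,mjwhx] -> 6 lines: wepje tkp noo mjwhx zgakt qndle
Hunk 3: at line 2 remove [noo,mjwhx] add [gogk,uxn] -> 6 lines: wepje tkp gogk uxn zgakt qndle
Hunk 4: at line 2 remove [gogk,uxn,zgakt] add [fevs,ckcgd] -> 5 lines: wepje tkp fevs ckcgd qndle
Hunk 5: at line 1 remove [fevs] add [kwhem,eng] -> 6 lines: wepje tkp kwhem eng ckcgd qndle
Hunk 6: at line 3 remove [eng] add [cpgky,ldkt] -> 7 lines: wepje tkp kwhem cpgky ldkt ckcgd qndle
Hunk 7: at line 1 remove [tkp] add [ejeb,plo] -> 8 lines: wepje ejeb plo kwhem cpgky ldkt ckcgd qndle
Final line count: 8

Answer: 8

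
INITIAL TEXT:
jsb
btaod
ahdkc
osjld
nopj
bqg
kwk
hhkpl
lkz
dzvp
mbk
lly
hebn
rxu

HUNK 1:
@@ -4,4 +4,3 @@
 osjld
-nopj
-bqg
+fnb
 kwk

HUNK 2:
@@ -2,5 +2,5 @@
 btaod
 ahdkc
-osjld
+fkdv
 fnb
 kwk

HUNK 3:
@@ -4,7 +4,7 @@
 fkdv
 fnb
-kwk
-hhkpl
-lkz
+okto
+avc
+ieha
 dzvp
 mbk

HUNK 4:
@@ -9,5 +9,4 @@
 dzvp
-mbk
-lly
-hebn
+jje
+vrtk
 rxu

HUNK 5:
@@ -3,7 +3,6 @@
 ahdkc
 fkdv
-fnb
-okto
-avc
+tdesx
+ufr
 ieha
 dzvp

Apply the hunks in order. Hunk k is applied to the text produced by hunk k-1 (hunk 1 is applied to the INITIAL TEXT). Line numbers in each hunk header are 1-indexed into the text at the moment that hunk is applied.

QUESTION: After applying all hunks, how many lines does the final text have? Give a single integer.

Answer: 11

Derivation:
Hunk 1: at line 4 remove [nopj,bqg] add [fnb] -> 13 lines: jsb btaod ahdkc osjld fnb kwk hhkpl lkz dzvp mbk lly hebn rxu
Hunk 2: at line 2 remove [osjld] add [fkdv] -> 13 lines: jsb btaod ahdkc fkdv fnb kwk hhkpl lkz dzvp mbk lly hebn rxu
Hunk 3: at line 4 remove [kwk,hhkpl,lkz] add [okto,avc,ieha] -> 13 lines: jsb btaod ahdkc fkdv fnb okto avc ieha dzvp mbk lly hebn rxu
Hunk 4: at line 9 remove [mbk,lly,hebn] add [jje,vrtk] -> 12 lines: jsb btaod ahdkc fkdv fnb okto avc ieha dzvp jje vrtk rxu
Hunk 5: at line 3 remove [fnb,okto,avc] add [tdesx,ufr] -> 11 lines: jsb btaod ahdkc fkdv tdesx ufr ieha dzvp jje vrtk rxu
Final line count: 11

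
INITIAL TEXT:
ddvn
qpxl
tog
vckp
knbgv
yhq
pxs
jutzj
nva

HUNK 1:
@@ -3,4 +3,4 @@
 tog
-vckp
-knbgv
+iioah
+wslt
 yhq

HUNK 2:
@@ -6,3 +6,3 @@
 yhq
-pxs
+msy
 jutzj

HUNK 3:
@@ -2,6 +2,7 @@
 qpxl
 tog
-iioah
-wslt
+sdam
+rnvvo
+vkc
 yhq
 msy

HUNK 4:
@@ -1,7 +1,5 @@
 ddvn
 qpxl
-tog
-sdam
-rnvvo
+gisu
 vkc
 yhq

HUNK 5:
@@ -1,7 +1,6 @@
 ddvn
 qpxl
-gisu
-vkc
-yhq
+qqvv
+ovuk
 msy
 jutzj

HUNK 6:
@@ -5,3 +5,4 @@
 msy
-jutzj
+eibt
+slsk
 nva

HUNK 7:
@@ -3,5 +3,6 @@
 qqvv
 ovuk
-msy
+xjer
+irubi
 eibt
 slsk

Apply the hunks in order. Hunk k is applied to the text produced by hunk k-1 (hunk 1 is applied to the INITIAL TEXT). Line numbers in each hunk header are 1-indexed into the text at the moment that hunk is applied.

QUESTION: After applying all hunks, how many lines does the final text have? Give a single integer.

Hunk 1: at line 3 remove [vckp,knbgv] add [iioah,wslt] -> 9 lines: ddvn qpxl tog iioah wslt yhq pxs jutzj nva
Hunk 2: at line 6 remove [pxs] add [msy] -> 9 lines: ddvn qpxl tog iioah wslt yhq msy jutzj nva
Hunk 3: at line 2 remove [iioah,wslt] add [sdam,rnvvo,vkc] -> 10 lines: ddvn qpxl tog sdam rnvvo vkc yhq msy jutzj nva
Hunk 4: at line 1 remove [tog,sdam,rnvvo] add [gisu] -> 8 lines: ddvn qpxl gisu vkc yhq msy jutzj nva
Hunk 5: at line 1 remove [gisu,vkc,yhq] add [qqvv,ovuk] -> 7 lines: ddvn qpxl qqvv ovuk msy jutzj nva
Hunk 6: at line 5 remove [jutzj] add [eibt,slsk] -> 8 lines: ddvn qpxl qqvv ovuk msy eibt slsk nva
Hunk 7: at line 3 remove [msy] add [xjer,irubi] -> 9 lines: ddvn qpxl qqvv ovuk xjer irubi eibt slsk nva
Final line count: 9

Answer: 9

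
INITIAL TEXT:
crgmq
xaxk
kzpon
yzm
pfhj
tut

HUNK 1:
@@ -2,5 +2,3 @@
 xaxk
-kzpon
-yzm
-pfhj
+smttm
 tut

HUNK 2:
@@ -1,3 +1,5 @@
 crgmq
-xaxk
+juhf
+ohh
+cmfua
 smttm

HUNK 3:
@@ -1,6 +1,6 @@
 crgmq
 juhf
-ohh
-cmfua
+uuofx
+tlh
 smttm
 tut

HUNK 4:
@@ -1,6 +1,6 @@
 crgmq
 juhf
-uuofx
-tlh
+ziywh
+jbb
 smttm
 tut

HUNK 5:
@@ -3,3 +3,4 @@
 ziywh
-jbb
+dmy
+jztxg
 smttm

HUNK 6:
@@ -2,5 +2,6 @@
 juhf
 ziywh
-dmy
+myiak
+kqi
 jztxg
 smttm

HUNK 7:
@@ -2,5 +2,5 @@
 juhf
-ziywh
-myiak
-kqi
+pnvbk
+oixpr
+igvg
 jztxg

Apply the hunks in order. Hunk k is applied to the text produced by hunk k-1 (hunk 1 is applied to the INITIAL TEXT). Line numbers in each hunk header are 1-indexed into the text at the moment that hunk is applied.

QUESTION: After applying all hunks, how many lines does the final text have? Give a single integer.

Answer: 8

Derivation:
Hunk 1: at line 2 remove [kzpon,yzm,pfhj] add [smttm] -> 4 lines: crgmq xaxk smttm tut
Hunk 2: at line 1 remove [xaxk] add [juhf,ohh,cmfua] -> 6 lines: crgmq juhf ohh cmfua smttm tut
Hunk 3: at line 1 remove [ohh,cmfua] add [uuofx,tlh] -> 6 lines: crgmq juhf uuofx tlh smttm tut
Hunk 4: at line 1 remove [uuofx,tlh] add [ziywh,jbb] -> 6 lines: crgmq juhf ziywh jbb smttm tut
Hunk 5: at line 3 remove [jbb] add [dmy,jztxg] -> 7 lines: crgmq juhf ziywh dmy jztxg smttm tut
Hunk 6: at line 2 remove [dmy] add [myiak,kqi] -> 8 lines: crgmq juhf ziywh myiak kqi jztxg smttm tut
Hunk 7: at line 2 remove [ziywh,myiak,kqi] add [pnvbk,oixpr,igvg] -> 8 lines: crgmq juhf pnvbk oixpr igvg jztxg smttm tut
Final line count: 8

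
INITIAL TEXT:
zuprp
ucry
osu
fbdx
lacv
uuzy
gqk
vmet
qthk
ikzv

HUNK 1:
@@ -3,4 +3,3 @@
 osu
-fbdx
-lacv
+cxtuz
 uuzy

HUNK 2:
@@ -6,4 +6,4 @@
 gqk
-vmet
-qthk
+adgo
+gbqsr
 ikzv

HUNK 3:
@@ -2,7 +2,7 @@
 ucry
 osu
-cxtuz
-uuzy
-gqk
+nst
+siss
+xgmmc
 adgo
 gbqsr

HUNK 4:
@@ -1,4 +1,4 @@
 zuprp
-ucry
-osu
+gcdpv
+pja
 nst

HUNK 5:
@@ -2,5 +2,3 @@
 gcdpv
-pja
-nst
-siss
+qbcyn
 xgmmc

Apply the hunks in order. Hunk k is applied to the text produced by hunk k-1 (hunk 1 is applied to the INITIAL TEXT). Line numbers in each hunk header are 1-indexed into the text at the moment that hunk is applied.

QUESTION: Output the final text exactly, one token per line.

Hunk 1: at line 3 remove [fbdx,lacv] add [cxtuz] -> 9 lines: zuprp ucry osu cxtuz uuzy gqk vmet qthk ikzv
Hunk 2: at line 6 remove [vmet,qthk] add [adgo,gbqsr] -> 9 lines: zuprp ucry osu cxtuz uuzy gqk adgo gbqsr ikzv
Hunk 3: at line 2 remove [cxtuz,uuzy,gqk] add [nst,siss,xgmmc] -> 9 lines: zuprp ucry osu nst siss xgmmc adgo gbqsr ikzv
Hunk 4: at line 1 remove [ucry,osu] add [gcdpv,pja] -> 9 lines: zuprp gcdpv pja nst siss xgmmc adgo gbqsr ikzv
Hunk 5: at line 2 remove [pja,nst,siss] add [qbcyn] -> 7 lines: zuprp gcdpv qbcyn xgmmc adgo gbqsr ikzv

Answer: zuprp
gcdpv
qbcyn
xgmmc
adgo
gbqsr
ikzv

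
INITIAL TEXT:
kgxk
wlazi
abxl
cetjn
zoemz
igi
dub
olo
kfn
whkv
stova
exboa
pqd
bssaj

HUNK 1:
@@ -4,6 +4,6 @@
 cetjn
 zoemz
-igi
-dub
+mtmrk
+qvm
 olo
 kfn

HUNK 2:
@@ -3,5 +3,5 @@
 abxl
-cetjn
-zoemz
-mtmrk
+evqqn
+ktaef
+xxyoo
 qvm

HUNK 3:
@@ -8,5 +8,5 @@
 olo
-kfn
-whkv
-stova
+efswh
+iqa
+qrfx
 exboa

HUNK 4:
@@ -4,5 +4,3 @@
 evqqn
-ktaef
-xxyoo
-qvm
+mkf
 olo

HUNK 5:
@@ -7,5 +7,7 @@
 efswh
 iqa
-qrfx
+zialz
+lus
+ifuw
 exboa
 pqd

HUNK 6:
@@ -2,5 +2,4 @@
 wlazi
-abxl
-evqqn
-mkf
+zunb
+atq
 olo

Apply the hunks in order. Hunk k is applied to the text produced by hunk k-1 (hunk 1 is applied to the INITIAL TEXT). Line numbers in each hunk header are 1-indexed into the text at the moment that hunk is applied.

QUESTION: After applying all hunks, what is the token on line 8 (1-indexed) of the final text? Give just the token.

Answer: zialz

Derivation:
Hunk 1: at line 4 remove [igi,dub] add [mtmrk,qvm] -> 14 lines: kgxk wlazi abxl cetjn zoemz mtmrk qvm olo kfn whkv stova exboa pqd bssaj
Hunk 2: at line 3 remove [cetjn,zoemz,mtmrk] add [evqqn,ktaef,xxyoo] -> 14 lines: kgxk wlazi abxl evqqn ktaef xxyoo qvm olo kfn whkv stova exboa pqd bssaj
Hunk 3: at line 8 remove [kfn,whkv,stova] add [efswh,iqa,qrfx] -> 14 lines: kgxk wlazi abxl evqqn ktaef xxyoo qvm olo efswh iqa qrfx exboa pqd bssaj
Hunk 4: at line 4 remove [ktaef,xxyoo,qvm] add [mkf] -> 12 lines: kgxk wlazi abxl evqqn mkf olo efswh iqa qrfx exboa pqd bssaj
Hunk 5: at line 7 remove [qrfx] add [zialz,lus,ifuw] -> 14 lines: kgxk wlazi abxl evqqn mkf olo efswh iqa zialz lus ifuw exboa pqd bssaj
Hunk 6: at line 2 remove [abxl,evqqn,mkf] add [zunb,atq] -> 13 lines: kgxk wlazi zunb atq olo efswh iqa zialz lus ifuw exboa pqd bssaj
Final line 8: zialz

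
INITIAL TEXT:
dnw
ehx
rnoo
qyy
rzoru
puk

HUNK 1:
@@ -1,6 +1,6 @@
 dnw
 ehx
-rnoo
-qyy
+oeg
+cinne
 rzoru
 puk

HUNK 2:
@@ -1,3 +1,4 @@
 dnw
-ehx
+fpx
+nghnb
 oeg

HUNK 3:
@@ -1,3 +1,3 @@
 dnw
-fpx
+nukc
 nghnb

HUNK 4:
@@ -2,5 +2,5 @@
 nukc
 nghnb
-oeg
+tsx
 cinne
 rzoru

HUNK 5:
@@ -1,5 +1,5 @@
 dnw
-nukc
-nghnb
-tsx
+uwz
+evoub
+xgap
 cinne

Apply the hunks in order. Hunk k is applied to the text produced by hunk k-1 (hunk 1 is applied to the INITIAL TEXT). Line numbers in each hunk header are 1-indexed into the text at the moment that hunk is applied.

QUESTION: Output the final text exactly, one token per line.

Hunk 1: at line 1 remove [rnoo,qyy] add [oeg,cinne] -> 6 lines: dnw ehx oeg cinne rzoru puk
Hunk 2: at line 1 remove [ehx] add [fpx,nghnb] -> 7 lines: dnw fpx nghnb oeg cinne rzoru puk
Hunk 3: at line 1 remove [fpx] add [nukc] -> 7 lines: dnw nukc nghnb oeg cinne rzoru puk
Hunk 4: at line 2 remove [oeg] add [tsx] -> 7 lines: dnw nukc nghnb tsx cinne rzoru puk
Hunk 5: at line 1 remove [nukc,nghnb,tsx] add [uwz,evoub,xgap] -> 7 lines: dnw uwz evoub xgap cinne rzoru puk

Answer: dnw
uwz
evoub
xgap
cinne
rzoru
puk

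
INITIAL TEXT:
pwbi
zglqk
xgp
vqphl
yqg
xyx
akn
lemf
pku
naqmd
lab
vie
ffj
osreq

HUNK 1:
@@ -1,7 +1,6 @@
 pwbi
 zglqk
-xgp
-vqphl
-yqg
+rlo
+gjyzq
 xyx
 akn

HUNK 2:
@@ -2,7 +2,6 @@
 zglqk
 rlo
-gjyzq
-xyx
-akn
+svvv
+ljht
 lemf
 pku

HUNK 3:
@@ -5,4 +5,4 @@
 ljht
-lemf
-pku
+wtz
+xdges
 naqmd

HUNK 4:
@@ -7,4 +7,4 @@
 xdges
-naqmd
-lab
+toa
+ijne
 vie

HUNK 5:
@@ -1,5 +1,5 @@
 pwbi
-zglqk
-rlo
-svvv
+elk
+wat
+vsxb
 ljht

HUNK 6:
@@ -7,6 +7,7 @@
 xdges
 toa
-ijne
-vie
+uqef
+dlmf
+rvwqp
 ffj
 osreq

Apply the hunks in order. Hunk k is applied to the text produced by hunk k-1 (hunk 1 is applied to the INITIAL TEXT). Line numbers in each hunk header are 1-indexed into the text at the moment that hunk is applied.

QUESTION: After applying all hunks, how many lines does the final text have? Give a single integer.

Hunk 1: at line 1 remove [xgp,vqphl,yqg] add [rlo,gjyzq] -> 13 lines: pwbi zglqk rlo gjyzq xyx akn lemf pku naqmd lab vie ffj osreq
Hunk 2: at line 2 remove [gjyzq,xyx,akn] add [svvv,ljht] -> 12 lines: pwbi zglqk rlo svvv ljht lemf pku naqmd lab vie ffj osreq
Hunk 3: at line 5 remove [lemf,pku] add [wtz,xdges] -> 12 lines: pwbi zglqk rlo svvv ljht wtz xdges naqmd lab vie ffj osreq
Hunk 4: at line 7 remove [naqmd,lab] add [toa,ijne] -> 12 lines: pwbi zglqk rlo svvv ljht wtz xdges toa ijne vie ffj osreq
Hunk 5: at line 1 remove [zglqk,rlo,svvv] add [elk,wat,vsxb] -> 12 lines: pwbi elk wat vsxb ljht wtz xdges toa ijne vie ffj osreq
Hunk 6: at line 7 remove [ijne,vie] add [uqef,dlmf,rvwqp] -> 13 lines: pwbi elk wat vsxb ljht wtz xdges toa uqef dlmf rvwqp ffj osreq
Final line count: 13

Answer: 13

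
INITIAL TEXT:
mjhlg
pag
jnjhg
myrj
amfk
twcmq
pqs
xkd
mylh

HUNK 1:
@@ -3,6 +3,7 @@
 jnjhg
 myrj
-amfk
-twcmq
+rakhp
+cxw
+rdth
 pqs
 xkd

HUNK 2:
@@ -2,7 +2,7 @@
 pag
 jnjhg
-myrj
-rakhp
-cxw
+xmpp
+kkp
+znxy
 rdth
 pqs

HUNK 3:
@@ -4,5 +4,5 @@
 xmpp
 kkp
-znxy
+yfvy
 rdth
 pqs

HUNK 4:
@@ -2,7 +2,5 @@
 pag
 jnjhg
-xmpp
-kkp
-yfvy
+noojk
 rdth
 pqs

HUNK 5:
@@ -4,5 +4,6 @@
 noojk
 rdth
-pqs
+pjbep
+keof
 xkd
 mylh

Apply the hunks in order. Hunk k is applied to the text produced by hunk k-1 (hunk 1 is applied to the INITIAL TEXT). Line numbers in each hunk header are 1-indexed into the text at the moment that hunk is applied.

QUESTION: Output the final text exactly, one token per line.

Hunk 1: at line 3 remove [amfk,twcmq] add [rakhp,cxw,rdth] -> 10 lines: mjhlg pag jnjhg myrj rakhp cxw rdth pqs xkd mylh
Hunk 2: at line 2 remove [myrj,rakhp,cxw] add [xmpp,kkp,znxy] -> 10 lines: mjhlg pag jnjhg xmpp kkp znxy rdth pqs xkd mylh
Hunk 3: at line 4 remove [znxy] add [yfvy] -> 10 lines: mjhlg pag jnjhg xmpp kkp yfvy rdth pqs xkd mylh
Hunk 4: at line 2 remove [xmpp,kkp,yfvy] add [noojk] -> 8 lines: mjhlg pag jnjhg noojk rdth pqs xkd mylh
Hunk 5: at line 4 remove [pqs] add [pjbep,keof] -> 9 lines: mjhlg pag jnjhg noojk rdth pjbep keof xkd mylh

Answer: mjhlg
pag
jnjhg
noojk
rdth
pjbep
keof
xkd
mylh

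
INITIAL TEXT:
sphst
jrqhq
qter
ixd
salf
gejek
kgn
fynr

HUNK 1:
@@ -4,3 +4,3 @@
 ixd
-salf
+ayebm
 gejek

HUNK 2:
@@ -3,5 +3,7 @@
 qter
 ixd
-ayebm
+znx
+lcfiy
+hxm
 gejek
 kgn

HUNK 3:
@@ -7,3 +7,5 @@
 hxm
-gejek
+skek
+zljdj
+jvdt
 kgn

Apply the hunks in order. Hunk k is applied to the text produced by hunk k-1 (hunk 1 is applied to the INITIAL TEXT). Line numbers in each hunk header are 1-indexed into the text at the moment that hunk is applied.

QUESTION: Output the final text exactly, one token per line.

Hunk 1: at line 4 remove [salf] add [ayebm] -> 8 lines: sphst jrqhq qter ixd ayebm gejek kgn fynr
Hunk 2: at line 3 remove [ayebm] add [znx,lcfiy,hxm] -> 10 lines: sphst jrqhq qter ixd znx lcfiy hxm gejek kgn fynr
Hunk 3: at line 7 remove [gejek] add [skek,zljdj,jvdt] -> 12 lines: sphst jrqhq qter ixd znx lcfiy hxm skek zljdj jvdt kgn fynr

Answer: sphst
jrqhq
qter
ixd
znx
lcfiy
hxm
skek
zljdj
jvdt
kgn
fynr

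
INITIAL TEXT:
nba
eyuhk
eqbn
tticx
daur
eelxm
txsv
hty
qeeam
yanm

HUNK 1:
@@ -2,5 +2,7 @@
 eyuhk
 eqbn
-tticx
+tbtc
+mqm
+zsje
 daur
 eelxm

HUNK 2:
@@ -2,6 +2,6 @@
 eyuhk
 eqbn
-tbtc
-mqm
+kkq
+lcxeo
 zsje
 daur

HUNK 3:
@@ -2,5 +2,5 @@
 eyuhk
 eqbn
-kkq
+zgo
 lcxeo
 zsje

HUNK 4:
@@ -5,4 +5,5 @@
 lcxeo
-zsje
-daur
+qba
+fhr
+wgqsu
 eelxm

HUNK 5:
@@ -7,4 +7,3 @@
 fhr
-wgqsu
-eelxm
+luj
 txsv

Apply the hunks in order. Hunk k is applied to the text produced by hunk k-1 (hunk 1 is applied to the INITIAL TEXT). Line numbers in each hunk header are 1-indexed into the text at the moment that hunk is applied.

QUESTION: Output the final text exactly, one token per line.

Hunk 1: at line 2 remove [tticx] add [tbtc,mqm,zsje] -> 12 lines: nba eyuhk eqbn tbtc mqm zsje daur eelxm txsv hty qeeam yanm
Hunk 2: at line 2 remove [tbtc,mqm] add [kkq,lcxeo] -> 12 lines: nba eyuhk eqbn kkq lcxeo zsje daur eelxm txsv hty qeeam yanm
Hunk 3: at line 2 remove [kkq] add [zgo] -> 12 lines: nba eyuhk eqbn zgo lcxeo zsje daur eelxm txsv hty qeeam yanm
Hunk 4: at line 5 remove [zsje,daur] add [qba,fhr,wgqsu] -> 13 lines: nba eyuhk eqbn zgo lcxeo qba fhr wgqsu eelxm txsv hty qeeam yanm
Hunk 5: at line 7 remove [wgqsu,eelxm] add [luj] -> 12 lines: nba eyuhk eqbn zgo lcxeo qba fhr luj txsv hty qeeam yanm

Answer: nba
eyuhk
eqbn
zgo
lcxeo
qba
fhr
luj
txsv
hty
qeeam
yanm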